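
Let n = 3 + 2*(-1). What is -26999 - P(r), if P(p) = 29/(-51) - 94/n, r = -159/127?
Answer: -1372126/51 ≈ -26904.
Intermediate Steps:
n = 1 (n = 3 - 2 = 1)
r = -159/127 (r = -159*1/127 = -159/127 ≈ -1.2520)
P(p) = -4823/51 (P(p) = 29/(-51) - 94/1 = 29*(-1/51) - 94*1 = -29/51 - 94 = -4823/51)
-26999 - P(r) = -26999 - 1*(-4823/51) = -26999 + 4823/51 = -1372126/51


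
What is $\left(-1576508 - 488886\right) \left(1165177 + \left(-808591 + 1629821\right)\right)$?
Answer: $-4102713099358$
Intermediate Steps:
$\left(-1576508 - 488886\right) \left(1165177 + \left(-808591 + 1629821\right)\right) = - 2065394 \left(1165177 + 821230\right) = \left(-2065394\right) 1986407 = -4102713099358$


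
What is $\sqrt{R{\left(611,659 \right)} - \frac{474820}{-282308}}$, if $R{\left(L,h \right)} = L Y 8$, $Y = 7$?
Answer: $\frac{\sqrt{170442137821449}}{70577} \approx 184.98$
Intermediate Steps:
$R{\left(L,h \right)} = 56 L$ ($R{\left(L,h \right)} = L 7 \cdot 8 = 7 L 8 = 56 L$)
$\sqrt{R{\left(611,659 \right)} - \frac{474820}{-282308}} = \sqrt{56 \cdot 611 - \frac{474820}{-282308}} = \sqrt{34216 - - \frac{118705}{70577}} = \sqrt{34216 + \frac{118705}{70577}} = \sqrt{\frac{2414981337}{70577}} = \frac{\sqrt{170442137821449}}{70577}$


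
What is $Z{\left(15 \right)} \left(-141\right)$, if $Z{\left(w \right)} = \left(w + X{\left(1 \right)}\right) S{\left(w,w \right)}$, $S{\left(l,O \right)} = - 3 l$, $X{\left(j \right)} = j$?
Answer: $101520$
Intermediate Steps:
$Z{\left(w \right)} = - 3 w \left(1 + w\right)$ ($Z{\left(w \right)} = \left(w + 1\right) \left(- 3 w\right) = \left(1 + w\right) \left(- 3 w\right) = - 3 w \left(1 + w\right)$)
$Z{\left(15 \right)} \left(-141\right) = \left(-3\right) 15 \left(1 + 15\right) \left(-141\right) = \left(-3\right) 15 \cdot 16 \left(-141\right) = \left(-720\right) \left(-141\right) = 101520$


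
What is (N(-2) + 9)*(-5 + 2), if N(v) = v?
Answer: -21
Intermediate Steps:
(N(-2) + 9)*(-5 + 2) = (-2 + 9)*(-5 + 2) = 7*(-3) = -21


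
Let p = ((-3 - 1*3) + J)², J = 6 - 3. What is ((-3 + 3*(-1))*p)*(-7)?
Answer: 378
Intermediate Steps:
J = 3
p = 9 (p = ((-3 - 1*3) + 3)² = ((-3 - 3) + 3)² = (-6 + 3)² = (-3)² = 9)
((-3 + 3*(-1))*p)*(-7) = ((-3 + 3*(-1))*9)*(-7) = ((-3 - 3)*9)*(-7) = -6*9*(-7) = -54*(-7) = 378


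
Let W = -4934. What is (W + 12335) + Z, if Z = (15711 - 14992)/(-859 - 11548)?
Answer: 91823488/12407 ≈ 7400.9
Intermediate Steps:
Z = -719/12407 (Z = 719/(-12407) = 719*(-1/12407) = -719/12407 ≈ -0.057951)
(W + 12335) + Z = (-4934 + 12335) - 719/12407 = 7401 - 719/12407 = 91823488/12407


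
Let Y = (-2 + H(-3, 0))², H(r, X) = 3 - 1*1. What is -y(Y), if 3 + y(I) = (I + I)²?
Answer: 3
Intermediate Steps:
H(r, X) = 2 (H(r, X) = 3 - 1 = 2)
Y = 0 (Y = (-2 + 2)² = 0² = 0)
y(I) = -3 + 4*I² (y(I) = -3 + (I + I)² = -3 + (2*I)² = -3 + 4*I²)
-y(Y) = -(-3 + 4*0²) = -(-3 + 4*0) = -(-3 + 0) = -1*(-3) = 3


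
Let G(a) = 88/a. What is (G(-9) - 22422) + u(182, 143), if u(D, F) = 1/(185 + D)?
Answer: -74092153/3303 ≈ -22432.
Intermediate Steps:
(G(-9) - 22422) + u(182, 143) = (88/(-9) - 22422) + 1/(185 + 182) = (88*(-⅑) - 22422) + 1/367 = (-88/9 - 22422) + 1/367 = -201886/9 + 1/367 = -74092153/3303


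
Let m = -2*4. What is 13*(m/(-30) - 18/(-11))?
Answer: 4082/165 ≈ 24.739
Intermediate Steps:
m = -8
13*(m/(-30) - 18/(-11)) = 13*(-8/(-30) - 18/(-11)) = 13*(-8*(-1/30) - 18*(-1/11)) = 13*(4/15 + 18/11) = 13*(314/165) = 4082/165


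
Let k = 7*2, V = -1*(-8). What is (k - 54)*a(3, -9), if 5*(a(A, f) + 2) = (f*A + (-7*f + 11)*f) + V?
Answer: 5560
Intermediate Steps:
V = 8
k = 14
a(A, f) = -2/5 + A*f/5 + f*(11 - 7*f)/5 (a(A, f) = -2 + ((f*A + (-7*f + 11)*f) + 8)/5 = -2 + ((A*f + (11 - 7*f)*f) + 8)/5 = -2 + ((A*f + f*(11 - 7*f)) + 8)/5 = -2 + (8 + A*f + f*(11 - 7*f))/5 = -2 + (8/5 + A*f/5 + f*(11 - 7*f)/5) = -2/5 + A*f/5 + f*(11 - 7*f)/5)
(k - 54)*a(3, -9) = (14 - 54)*(-2/5 - 7/5*(-9)**2 + (11/5)*(-9) + (1/5)*3*(-9)) = -40*(-2/5 - 7/5*81 - 99/5 - 27/5) = -40*(-2/5 - 567/5 - 99/5 - 27/5) = -40*(-139) = 5560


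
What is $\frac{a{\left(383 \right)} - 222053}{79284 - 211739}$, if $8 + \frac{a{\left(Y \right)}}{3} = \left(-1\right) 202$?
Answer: $\frac{222683}{132455} \approx 1.6812$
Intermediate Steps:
$a{\left(Y \right)} = -630$ ($a{\left(Y \right)} = -24 + 3 \left(\left(-1\right) 202\right) = -24 + 3 \left(-202\right) = -24 - 606 = -630$)
$\frac{a{\left(383 \right)} - 222053}{79284 - 211739} = \frac{-630 - 222053}{79284 - 211739} = - \frac{222683}{-132455} = \left(-222683\right) \left(- \frac{1}{132455}\right) = \frac{222683}{132455}$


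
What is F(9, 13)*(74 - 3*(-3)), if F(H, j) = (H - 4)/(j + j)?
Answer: 415/26 ≈ 15.962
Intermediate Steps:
F(H, j) = (-4 + H)/(2*j) (F(H, j) = (-4 + H)/((2*j)) = (-4 + H)*(1/(2*j)) = (-4 + H)/(2*j))
F(9, 13)*(74 - 3*(-3)) = ((½)*(-4 + 9)/13)*(74 - 3*(-3)) = ((½)*(1/13)*5)*(74 + 9) = (5/26)*83 = 415/26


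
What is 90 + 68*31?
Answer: 2198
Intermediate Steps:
90 + 68*31 = 90 + 2108 = 2198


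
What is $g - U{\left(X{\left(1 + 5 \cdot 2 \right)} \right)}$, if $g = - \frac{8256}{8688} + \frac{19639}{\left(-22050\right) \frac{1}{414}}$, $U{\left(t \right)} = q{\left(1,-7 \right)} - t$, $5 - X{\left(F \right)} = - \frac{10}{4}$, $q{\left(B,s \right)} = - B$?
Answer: $- \frac{160166389}{443450} \approx -361.18$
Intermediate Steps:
$X{\left(F \right)} = \frac{15}{2}$ ($X{\left(F \right)} = 5 - - \frac{10}{4} = 5 - \left(-10\right) \frac{1}{4} = 5 - - \frac{5}{2} = 5 + \frac{5}{2} = \frac{15}{2}$)
$U{\left(t \right)} = -1 - t$ ($U{\left(t \right)} = \left(-1\right) 1 - t = -1 - t$)
$g = - \frac{81967857}{221725}$ ($g = \left(-8256\right) \frac{1}{8688} + \frac{19639}{\left(-22050\right) \frac{1}{414}} = - \frac{172}{181} + \frac{19639}{- \frac{1225}{23}} = - \frac{172}{181} + 19639 \left(- \frac{23}{1225}\right) = - \frac{172}{181} - \frac{451697}{1225} = - \frac{81967857}{221725} \approx -369.68$)
$g - U{\left(X{\left(1 + 5 \cdot 2 \right)} \right)} = - \frac{81967857}{221725} - \left(-1 - \frac{15}{2}\right) = - \frac{81967857}{221725} - - \frac{17}{2} = - \frac{81967857}{221725} + \frac{17}{2} = - \frac{160166389}{443450}$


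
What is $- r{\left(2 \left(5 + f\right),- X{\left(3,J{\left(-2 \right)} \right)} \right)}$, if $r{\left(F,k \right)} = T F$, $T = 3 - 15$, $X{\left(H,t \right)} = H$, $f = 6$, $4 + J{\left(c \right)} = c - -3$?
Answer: $264$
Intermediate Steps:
$J{\left(c \right)} = -1 + c$ ($J{\left(c \right)} = -4 + \left(c - -3\right) = -4 + \left(c + 3\right) = -4 + \left(3 + c\right) = -1 + c$)
$T = -12$
$r{\left(F,k \right)} = - 12 F$
$- r{\left(2 \left(5 + f\right),- X{\left(3,J{\left(-2 \right)} \right)} \right)} = - \left(-12\right) 2 \left(5 + 6\right) = - \left(-12\right) 2 \cdot 11 = - \left(-12\right) 22 = \left(-1\right) \left(-264\right) = 264$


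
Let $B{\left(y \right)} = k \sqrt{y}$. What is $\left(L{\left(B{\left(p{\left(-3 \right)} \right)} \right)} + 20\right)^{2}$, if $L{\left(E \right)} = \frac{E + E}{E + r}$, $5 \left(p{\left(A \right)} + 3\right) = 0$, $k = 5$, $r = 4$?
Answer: $\frac{100 \left(176 \sqrt{3} + 299 i\right)}{40 \sqrt{3} + 59 i} \approx 468.07 + 32.964 i$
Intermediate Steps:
$p{\left(A \right)} = -3$ ($p{\left(A \right)} = -3 + \frac{1}{5} \cdot 0 = -3 + 0 = -3$)
$B{\left(y \right)} = 5 \sqrt{y}$
$L{\left(E \right)} = \frac{2 E}{4 + E}$ ($L{\left(E \right)} = \frac{E + E}{E + 4} = \frac{2 E}{4 + E}$)
$\left(L{\left(B{\left(p{\left(-3 \right)} \right)} \right)} + 20\right)^{2} = \left(\frac{2 \cdot 5 \sqrt{-3}}{4 + 5 \sqrt{-3}} + 20\right)^{2} = \left(\frac{2 \cdot 5 i \sqrt{3}}{4 + 5 i \sqrt{3}} + 20\right)^{2} = \left(\frac{10 i \sqrt{3}}{4 + 5 i \sqrt{3}} + 20\right)^{2} = \left(20 + \frac{10 i \sqrt{3}}{4 + 5 i \sqrt{3}}\right)^{2}$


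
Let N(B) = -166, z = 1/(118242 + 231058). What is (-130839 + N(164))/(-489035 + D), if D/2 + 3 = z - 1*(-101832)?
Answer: 22880023250/49841093049 ≈ 0.45906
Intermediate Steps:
z = 1/349300 ≈ 2.8629e-6
D = 35568869701/174650 (D = -6 + 2*(1/349300 - 1*(-101832)) = -6 + 2*(1/349300 + 101832) = -6 + 2*(35569917601/349300) = -6 + 35569917601/174650 = 35568869701/174650 ≈ 2.0366e+5)
(-130839 + N(164))/(-489035 + D) = (-130839 - 166)/(-489035 + 35568869701/174650) = -131005/(-49841093049/174650) = -131005*(-174650/49841093049) = 22880023250/49841093049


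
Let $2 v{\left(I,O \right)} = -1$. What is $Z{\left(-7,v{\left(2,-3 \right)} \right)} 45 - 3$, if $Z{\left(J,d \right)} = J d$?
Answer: $\frac{309}{2} \approx 154.5$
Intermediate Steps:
$v{\left(I,O \right)} = - \frac{1}{2}$ ($v{\left(I,O \right)} = \frac{1}{2} \left(-1\right) = - \frac{1}{2}$)
$Z{\left(-7,v{\left(2,-3 \right)} \right)} 45 - 3 = \left(-7\right) \left(- \frac{1}{2}\right) 45 - 3 = \frac{7}{2} \cdot 45 - 3 = \frac{315}{2} - 3 = \frac{309}{2}$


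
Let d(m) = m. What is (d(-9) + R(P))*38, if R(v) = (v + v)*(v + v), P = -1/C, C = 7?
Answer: -16606/49 ≈ -338.90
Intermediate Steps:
P = -⅐ (P = -1/7 = -1*⅐ = -⅐ ≈ -0.14286)
R(v) = 4*v² (R(v) = (2*v)*(2*v) = 4*v²)
(d(-9) + R(P))*38 = (-9 + 4*(-⅐)²)*38 = (-9 + 4*(1/49))*38 = (-9 + 4/49)*38 = -437/49*38 = -16606/49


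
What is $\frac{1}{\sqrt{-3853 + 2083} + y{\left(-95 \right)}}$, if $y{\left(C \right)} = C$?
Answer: $- \frac{19}{2159} - \frac{i \sqrt{1770}}{10795} \approx -0.0088004 - 0.0038973 i$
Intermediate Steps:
$\frac{1}{\sqrt{-3853 + 2083} + y{\left(-95 \right)}} = \frac{1}{\sqrt{-3853 + 2083} - 95} = \frac{1}{\sqrt{-1770} - 95} = \frac{1}{i \sqrt{1770} - 95} = \frac{1}{-95 + i \sqrt{1770}}$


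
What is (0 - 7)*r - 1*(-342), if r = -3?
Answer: 363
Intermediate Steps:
(0 - 7)*r - 1*(-342) = (0 - 7)*(-3) - 1*(-342) = -7*(-3) + 342 = 21 + 342 = 363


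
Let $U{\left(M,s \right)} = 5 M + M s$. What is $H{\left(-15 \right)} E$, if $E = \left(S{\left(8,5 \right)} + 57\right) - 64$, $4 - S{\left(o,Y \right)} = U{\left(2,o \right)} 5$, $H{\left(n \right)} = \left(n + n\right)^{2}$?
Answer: $-119700$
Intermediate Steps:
$H{\left(n \right)} = 4 n^{2}$ ($H{\left(n \right)} = \left(2 n\right)^{2} = 4 n^{2}$)
$S{\left(o,Y \right)} = -46 - 10 o$ ($S{\left(o,Y \right)} = 4 - 2 \left(5 + o\right) 5 = 4 - \left(10 + 2 o\right) 5 = 4 - \left(50 + 10 o\right) = -46 - 10 o$)
$E = -133$ ($E = \left(\left(-46 - 80\right) + 57\right) - 64 = \left(-126 + 57\right) - 64 = -69 - 64 = -133$)
$H{\left(-15 \right)} E = 4 \left(-15\right)^{2} \left(-133\right) = 4 \cdot 225 \left(-133\right) = 900 \left(-133\right) = -119700$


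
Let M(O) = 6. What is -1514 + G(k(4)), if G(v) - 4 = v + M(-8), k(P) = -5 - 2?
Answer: -1511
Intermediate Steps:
k(P) = -7
G(v) = 10 + v (G(v) = 4 + (v + 6) = 4 + (6 + v) = 10 + v)
-1514 + G(k(4)) = -1514 + (10 - 7) = -1514 + 3 = -1511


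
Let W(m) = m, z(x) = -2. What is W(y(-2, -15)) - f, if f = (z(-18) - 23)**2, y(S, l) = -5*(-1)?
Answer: -620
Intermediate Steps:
y(S, l) = 5
f = 625 (f = (-2 - 23)**2 = (-25)**2 = 625)
W(y(-2, -15)) - f = 5 - 1*625 = 5 - 625 = -620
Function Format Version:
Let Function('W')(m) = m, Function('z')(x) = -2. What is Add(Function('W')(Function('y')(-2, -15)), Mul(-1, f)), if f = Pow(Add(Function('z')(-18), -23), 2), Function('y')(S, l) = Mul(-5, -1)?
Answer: -620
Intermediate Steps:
Function('y')(S, l) = 5
f = 625 (f = Pow(Add(-2, -23), 2) = Pow(-25, 2) = 625)
Add(Function('W')(Function('y')(-2, -15)), Mul(-1, f)) = Add(5, Mul(-1, 625)) = Add(5, -625) = -620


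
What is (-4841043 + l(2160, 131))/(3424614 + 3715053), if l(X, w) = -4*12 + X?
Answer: -1612977/2379889 ≈ -0.67775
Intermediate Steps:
l(X, w) = -48 + X
(-4841043 + l(2160, 131))/(3424614 + 3715053) = (-4841043 + (-48 + 2160))/(3424614 + 3715053) = (-4841043 + 2112)/7139667 = -4838931*1/7139667 = -1612977/2379889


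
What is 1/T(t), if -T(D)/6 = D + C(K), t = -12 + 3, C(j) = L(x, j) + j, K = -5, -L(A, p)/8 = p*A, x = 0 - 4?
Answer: 1/1044 ≈ 0.00095785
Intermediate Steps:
x = -4
L(A, p) = -8*A*p (L(A, p) = -8*p*A = -8*A*p)
C(j) = 33*j (C(j) = -8*(-4)*j + j = 32*j + j = 33*j)
t = -9
T(D) = 990 - 6*D (T(D) = -6*(D + 33*(-5)) = -6*(D - 165) = -6*(-165 + D) = 990 - 6*D)
1/T(t) = 1/(990 - 6*(-9)) = 1/(990 + 54) = 1/1044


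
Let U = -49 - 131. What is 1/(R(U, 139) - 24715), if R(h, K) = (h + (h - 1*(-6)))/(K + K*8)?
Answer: -417/10306273 ≈ -4.0461e-5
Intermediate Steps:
U = -180
R(h, K) = (6 + 2*h)/(9*K) (R(h, K) = (h + (h + 6))/(K + 8*K) = (h + (6 + h))/((9*K)) = (6 + 2*h)*(1/(9*K)) = (6 + 2*h)/(9*K))
1/(R(U, 139) - 24715) = 1/((2/9)*(3 - 180)/139 - 24715) = 1/((2/9)*(1/139)*(-177) - 24715) = 1/(-118/417 - 24715) = 1/(-10306273/417) = -417/10306273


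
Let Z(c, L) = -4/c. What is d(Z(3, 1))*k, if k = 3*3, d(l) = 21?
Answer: 189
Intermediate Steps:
k = 9
d(Z(3, 1))*k = 21*9 = 189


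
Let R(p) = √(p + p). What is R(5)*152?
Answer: 152*√10 ≈ 480.67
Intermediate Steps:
R(p) = √2*√p (R(p) = √(2*p) = √2*√p)
R(5)*152 = (√2*√5)*152 = √10*152 = 152*√10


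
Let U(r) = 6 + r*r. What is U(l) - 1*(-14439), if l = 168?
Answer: 42669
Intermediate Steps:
U(r) = 6 + r²
U(l) - 1*(-14439) = (6 + 168²) - 1*(-14439) = (6 + 28224) + 14439 = 28230 + 14439 = 42669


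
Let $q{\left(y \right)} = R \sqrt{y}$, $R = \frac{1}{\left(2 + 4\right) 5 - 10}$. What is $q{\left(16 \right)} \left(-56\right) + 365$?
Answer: $\frac{1769}{5} \approx 353.8$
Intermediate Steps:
$R = \frac{1}{20}$ ($R = \frac{1}{6 \cdot 5 - 10} = \frac{1}{30 - 10} = \frac{1}{20} \approx 0.05$)
$q{\left(y \right)} = \frac{\sqrt{y}}{20}$
$q{\left(16 \right)} \left(-56\right) + 365 = \frac{\sqrt{16}}{20} \left(-56\right) + 365 = \frac{1}{20} \cdot 4 \left(-56\right) + 365 = \frac{1}{5} \left(-56\right) + 365 = - \frac{56}{5} + 365 = \frac{1769}{5}$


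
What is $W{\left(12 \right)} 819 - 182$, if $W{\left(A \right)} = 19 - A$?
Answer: $5551$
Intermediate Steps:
$W{\left(12 \right)} 819 - 182 = \left(19 - 12\right) 819 - 182 = 7 \cdot 819 - 182 = 5733 - 182 = 5551$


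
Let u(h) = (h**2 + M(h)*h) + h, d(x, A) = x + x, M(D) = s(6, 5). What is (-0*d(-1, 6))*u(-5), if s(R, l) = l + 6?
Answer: 0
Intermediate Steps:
s(R, l) = 6 + l
M(D) = 11 (M(D) = 6 + 5 = 11)
d(x, A) = 2*x
u(h) = h**2 + 12*h (u(h) = (h**2 + 11*h) + h = h**2 + 12*h)
(-0*d(-1, 6))*u(-5) = (-0*2*(-1))*(-5*(12 - 5)) = (-0*(-2))*(-5*7) = -12*0*(-35) = 0*(-35) = 0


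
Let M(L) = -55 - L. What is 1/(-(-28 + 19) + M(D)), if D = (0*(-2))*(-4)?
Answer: -1/46 ≈ -0.021739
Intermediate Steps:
D = 0 (D = 0*(-4) = 0)
1/(-(-28 + 19) + M(D)) = 1/(-(-28 + 19) + (-55 - 1*0)) = 1/(-1*(-9) + (-55 + 0)) = 1/(9 - 55) = 1/(-46) = -1/46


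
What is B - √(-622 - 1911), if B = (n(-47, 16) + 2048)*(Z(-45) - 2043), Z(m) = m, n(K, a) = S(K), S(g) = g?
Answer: -4178088 - I*√2533 ≈ -4.1781e+6 - 50.329*I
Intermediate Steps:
n(K, a) = K
B = -4178088 (B = (-47 + 2048)*(-45 - 2043) = 2001*(-2088) = -4178088)
B - √(-622 - 1911) = -4178088 - √(-622 - 1911) = -4178088 - √(-2533) = -4178088 - I*√2533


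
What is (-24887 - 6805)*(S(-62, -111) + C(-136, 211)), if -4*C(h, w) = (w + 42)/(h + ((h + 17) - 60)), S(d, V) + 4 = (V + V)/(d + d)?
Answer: 207231347/3255 ≈ 63666.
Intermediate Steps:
S(d, V) = -4 + V/d (S(d, V) = -4 + (V + V)/(d + d) = -4 + (2*V)/((2*d)) = -4 + (2*V)*(1/(2*d)) = -4 + V/d)
C(h, w) = -(42 + w)/(4*(-43 + 2*h)) (C(h, w) = -(w + 42)/(4*(h + ((h + 17) - 60))) = -(42 + w)/(4*(h + ((17 + h) - 60))) = -(42 + w)/(4*(h + (-43 + h))) = -(42 + w)/(4*(-43 + 2*h)))
(-24887 - 6805)*(S(-62, -111) + C(-136, 211)) = (-24887 - 6805)*((-4 - 111/(-62)) + (-42 - 1*211)/(4*(-43 + 2*(-136)))) = -31692*((-4 - 111*(-1/62)) + (-42 - 211)/(4*(-43 - 272))) = -31692*((-4 + 111/62) + (¼)*(-253)/(-315)) = -31692*(-137/62 + (¼)*(-1/315)*(-253)) = -31692*(-137/62 + 253/1260) = -31692*(-78467/39060) = 207231347/3255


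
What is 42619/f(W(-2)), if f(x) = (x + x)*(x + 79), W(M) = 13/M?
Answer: -85238/1885 ≈ -45.219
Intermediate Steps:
f(x) = 2*x*(79 + x) (f(x) = (2*x)*(79 + x) = 2*x*(79 + x))
42619/f(W(-2)) = 42619/((2*(13/(-2))*(79 + 13/(-2)))) = 42619/((2*(13*(-1/2))*(79 + 13*(-1/2)))) = 42619/((2*(-13/2)*(79 - 13/2))) = 42619/((2*(-13/2)*(145/2))) = 42619/(-1885/2) = 42619*(-2/1885) = -85238/1885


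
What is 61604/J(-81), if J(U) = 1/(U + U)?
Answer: -9979848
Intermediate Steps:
J(U) = 1/(2*U)
61604/J(-81) = 61604/(((½)/(-81))) = 61604/(((½)*(-1/81))) = 61604/(-1/162) = 61604*(-162) = -9979848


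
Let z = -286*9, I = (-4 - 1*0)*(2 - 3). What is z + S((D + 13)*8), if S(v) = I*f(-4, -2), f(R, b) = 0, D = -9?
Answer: -2574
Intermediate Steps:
I = 4 (I = (-4 + 0)*(-1) = -4*(-1) = 4)
z = -2574
S(v) = 0 (S(v) = 4*0 = 0)
z + S((D + 13)*8) = -2574 + 0 = -2574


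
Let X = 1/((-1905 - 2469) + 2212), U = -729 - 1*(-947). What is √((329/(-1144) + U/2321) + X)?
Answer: I*√3304377334575174/130468052 ≈ 0.4406*I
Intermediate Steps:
U = 218 (U = -729 + 947 = 218)
X = -1/2162 (X = 1/(-4374 + 2212) = 1/(-2162) = -1/2162 ≈ -0.00046253)
√((329/(-1144) + U/2321) + X) = √((329/(-1144) + 218/2321) - 1/2162) = √((329*(-1/1144) + 218*(1/2321)) - 1/2162) = √((-329/1144 + 218/2321) - 1/2162) = √(-46747/241384 - 1/2162) = √(-50654199/260936104) = I*√3304377334575174/130468052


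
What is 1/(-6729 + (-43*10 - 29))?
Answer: -1/7188 ≈ -0.00013912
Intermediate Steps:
1/(-6729 + (-43*10 - 29)) = 1/(-6729 + (-430 - 29)) = 1/(-6729 - 459) = 1/(-7188) = -1/7188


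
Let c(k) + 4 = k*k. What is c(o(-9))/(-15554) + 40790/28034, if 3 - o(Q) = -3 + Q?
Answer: 314126073/218020418 ≈ 1.4408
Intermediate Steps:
o(Q) = 6 - Q (o(Q) = 3 - (-3 + Q) = 3 + (3 - Q) = 6 - Q)
c(k) = -4 + k² (c(k) = -4 + k*k = -4 + k²)
c(o(-9))/(-15554) + 40790/28034 = (-4 + (6 - 1*(-9))²)/(-15554) + 40790/28034 = (-4 + (6 + 9)²)*(-1/15554) + 40790*(1/28034) = (-4 + 15²)*(-1/15554) + 20395/14017 = (-4 + 225)*(-1/15554) + 20395/14017 = 221*(-1/15554) + 20395/14017 = -221/15554 + 20395/14017 = 314126073/218020418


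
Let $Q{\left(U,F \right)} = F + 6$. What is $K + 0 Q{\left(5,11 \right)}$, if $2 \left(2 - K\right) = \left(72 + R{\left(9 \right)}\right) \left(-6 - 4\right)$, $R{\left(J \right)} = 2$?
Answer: $372$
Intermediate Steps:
$Q{\left(U,F \right)} = 6 + F$
$K = 372$ ($K = 2 - \frac{\left(72 + 2\right) \left(-6 - 4\right)}{2} = 2 - \frac{74 \left(-10\right)}{2} = 2 - -370 = 2 + 370 = 372$)
$K + 0 Q{\left(5,11 \right)} = 372 + 0 \left(6 + 11\right) = 372 + 0 \cdot 17 = 372 + 0 = 372$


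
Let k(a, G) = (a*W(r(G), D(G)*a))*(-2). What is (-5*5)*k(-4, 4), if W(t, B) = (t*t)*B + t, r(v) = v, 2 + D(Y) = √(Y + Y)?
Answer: -26400 + 25600*√2 ≈ 9803.9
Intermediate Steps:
D(Y) = -2 + √2*√Y (D(Y) = -2 + √(Y + Y) = -2 + √(2*Y) = -2 + √2*√Y)
W(t, B) = t + B*t² (W(t, B) = t²*B + t = B*t² + t = t + B*t²)
k(a, G) = -2*G*a*(1 + G*a*(-2 + √2*√G)) (k(a, G) = (a*(G*(1 + ((-2 + √2*√G)*a)*G)))*(-2) = (a*(G*(1 + (a*(-2 + √2*√G))*G)))*(-2) = (a*(G*(1 + G*a*(-2 + √2*√G))))*(-2) = (G*a*(1 + G*a*(-2 + √2*√G)))*(-2) = -2*G*a*(1 + G*a*(-2 + √2*√G)))
(-5*5)*k(-4, 4) = (-5*5)*(-2*4*(-4)*(1 + 4*(-4)*(-2 + √2*√4))) = -(-50)*4*(-4)*(1 + 4*(-4)*(-2 + √2*2)) = -(-50)*4*(-4)*(1 + 4*(-4)*(-2 + 2*√2)) = -(-50)*4*(-4)*(1 + (32 - 32*√2)) = -(-50)*4*(-4)*(33 - 32*√2) = -25*(1056 - 1024*√2) = -26400 + 25600*√2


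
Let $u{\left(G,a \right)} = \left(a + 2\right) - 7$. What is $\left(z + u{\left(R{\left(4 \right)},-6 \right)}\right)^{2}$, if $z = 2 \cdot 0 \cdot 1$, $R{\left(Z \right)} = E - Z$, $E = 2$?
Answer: $121$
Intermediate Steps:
$R{\left(Z \right)} = 2 - Z$
$z = 0$ ($z = 0 \cdot 1 = 0$)
$u{\left(G,a \right)} = -5 + a$ ($u{\left(G,a \right)} = \left(2 + a\right) - 7 = -5 + a$)
$\left(z + u{\left(R{\left(4 \right)},-6 \right)}\right)^{2} = \left(0 - 11\right)^{2} = \left(-11\right)^{2} = 121$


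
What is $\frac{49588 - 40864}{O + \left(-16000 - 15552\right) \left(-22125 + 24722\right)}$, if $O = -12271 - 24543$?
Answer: $- \frac{1454}{13662893} \approx -0.00010642$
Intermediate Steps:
$O = -36814$
$\frac{49588 - 40864}{O + \left(-16000 - 15552\right) \left(-22125 + 24722\right)} = \frac{49588 - 40864}{-36814 + \left(-16000 - 15552\right) \left(-22125 + 24722\right)} = \frac{8724}{-36814 - 81940544} = \frac{8724}{-81977358} = 8724 \left(- \frac{1}{81977358}\right) = - \frac{1454}{13662893}$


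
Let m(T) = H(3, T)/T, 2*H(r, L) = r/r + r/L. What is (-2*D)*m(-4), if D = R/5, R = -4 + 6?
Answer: 1/40 ≈ 0.025000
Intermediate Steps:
R = 2
D = ⅖ (D = 2/5 = 2*(⅕) = ⅖ ≈ 0.40000)
H(r, L) = ½ + r/(2*L) (H(r, L) = (r/r + r/L)/2 = (1 + r/L)/2 = ½ + r/(2*L))
m(T) = (3 + T)/(2*T²) (m(T) = ((T + 3)/(2*T))/T = ((3 + T)/(2*T))/T = (3 + T)/(2*T²))
(-2*D)*m(-4) = (-2*⅖)*((½)*(3 - 4)/(-4)²) = -2*(-1)/(5*16) = -⅘*(-1/32) = 1/40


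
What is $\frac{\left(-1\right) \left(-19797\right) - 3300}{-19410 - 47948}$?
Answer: $- \frac{16497}{67358} \approx -0.24492$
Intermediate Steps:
$\frac{\left(-1\right) \left(-19797\right) - 3300}{-19410 - 47948} = \frac{19797 - 3300}{-67358} = 16497 \left(- \frac{1}{67358}\right) = - \frac{16497}{67358}$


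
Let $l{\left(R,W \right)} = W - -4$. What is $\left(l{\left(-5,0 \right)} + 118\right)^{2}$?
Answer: $14884$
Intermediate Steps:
$l{\left(R,W \right)} = 4 + W$ ($l{\left(R,W \right)} = W + 4 = 4 + W$)
$\left(l{\left(-5,0 \right)} + 118\right)^{2} = \left(\left(4 + 0\right) + 118\right)^{2} = \left(4 + 118\right)^{2} = 122^{2} = 14884$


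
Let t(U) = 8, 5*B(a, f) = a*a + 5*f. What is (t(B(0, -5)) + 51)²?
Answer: 3481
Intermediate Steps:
B(a, f) = f + a²/5 (B(a, f) = (a*a + 5*f)/5 = (a² + 5*f)/5 = f + a²/5)
(t(B(0, -5)) + 51)² = (8 + 51)² = 59² = 3481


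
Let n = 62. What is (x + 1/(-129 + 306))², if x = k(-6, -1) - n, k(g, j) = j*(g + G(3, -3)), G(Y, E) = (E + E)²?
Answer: 265136089/31329 ≈ 8463.0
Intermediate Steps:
G(Y, E) = 4*E² (G(Y, E) = (2*E)² = 4*E²)
k(g, j) = j*(36 + g) (k(g, j) = j*(g + 4*(-3)²) = j*(g + 4*9) = j*(g + 36) = j*(36 + g))
x = -92 (x = -(36 - 6) - 1*62 = -1*30 - 62 = -30 - 62 = -92)
(x + 1/(-129 + 306))² = (-92 + 1/(-129 + 306))² = (-92 + 1/177)² = (-16283/177)² = 265136089/31329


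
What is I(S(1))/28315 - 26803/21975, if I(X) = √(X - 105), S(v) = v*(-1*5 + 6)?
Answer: -26803/21975 + 2*I*√26/28315 ≈ -1.2197 + 0.00036016*I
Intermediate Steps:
S(v) = v (S(v) = v*(-5 + 6) = v*1 = v)
I(X) = √(-105 + X)
I(S(1))/28315 - 26803/21975 = √(-105 + 1)/28315 - 26803/21975 = √(-104)*(1/28315) - 26803*1/21975 = (2*I*√26)*(1/28315) - 26803/21975 = 2*I*√26/28315 - 26803/21975 = -26803/21975 + 2*I*√26/28315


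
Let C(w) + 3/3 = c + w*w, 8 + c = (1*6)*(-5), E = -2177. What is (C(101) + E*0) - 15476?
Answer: -5314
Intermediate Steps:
c = -38 (c = -8 + (1*6)*(-5) = -8 + 6*(-5) = -8 - 30 = -38)
C(w) = -39 + w² (C(w) = -1 + (-38 + w*w) = -1 + (-38 + w²) = -39 + w²)
(C(101) + E*0) - 15476 = ((-39 + 101²) - 2177*0) - 15476 = ((-39 + 10201) + 0) - 15476 = (10162 + 0) - 15476 = 10162 - 15476 = -5314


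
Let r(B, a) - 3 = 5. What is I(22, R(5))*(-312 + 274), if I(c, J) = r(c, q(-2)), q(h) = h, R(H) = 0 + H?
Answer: -304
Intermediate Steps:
R(H) = H
r(B, a) = 8 (r(B, a) = 3 + 5 = 8)
I(c, J) = 8
I(22, R(5))*(-312 + 274) = 8*(-312 + 274) = 8*(-38) = -304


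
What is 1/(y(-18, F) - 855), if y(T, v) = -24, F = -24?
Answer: -1/879 ≈ -0.0011377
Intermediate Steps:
1/(y(-18, F) - 855) = 1/(-24 - 855) = 1/(-879) = -1/879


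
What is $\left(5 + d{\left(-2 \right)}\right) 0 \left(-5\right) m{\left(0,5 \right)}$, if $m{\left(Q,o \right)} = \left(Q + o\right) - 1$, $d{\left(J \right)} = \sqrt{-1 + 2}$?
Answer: $0$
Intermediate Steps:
$d{\left(J \right)} = 1$ ($d{\left(J \right)} = \sqrt{1} = 1$)
$m{\left(Q,o \right)} = -1 + Q + o$
$\left(5 + d{\left(-2 \right)}\right) 0 \left(-5\right) m{\left(0,5 \right)} = \left(5 + 1\right) 0 \left(-5\right) \left(-1 + 0 + 5\right) = 6 \cdot 0 \left(-5\right) 4 = 0 \left(-5\right) 4 = 0 \cdot 4 = 0$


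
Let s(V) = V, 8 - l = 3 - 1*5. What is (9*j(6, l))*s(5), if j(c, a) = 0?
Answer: 0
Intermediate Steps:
l = 10 (l = 8 - (3 - 1*5) = 8 - (3 - 5) = 8 - 1*(-2) = 8 + 2 = 10)
(9*j(6, l))*s(5) = (9*0)*5 = 0*5 = 0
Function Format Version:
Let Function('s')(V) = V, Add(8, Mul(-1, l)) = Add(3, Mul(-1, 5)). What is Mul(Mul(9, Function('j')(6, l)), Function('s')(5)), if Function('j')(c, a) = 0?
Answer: 0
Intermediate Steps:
l = 10 (l = Add(8, Mul(-1, Add(3, Mul(-1, 5)))) = Add(8, Mul(-1, Add(3, -5))) = Add(8, Mul(-1, -2)) = Add(8, 2) = 10)
Mul(Mul(9, Function('j')(6, l)), Function('s')(5)) = Mul(Mul(9, 0), 5) = Mul(0, 5) = 0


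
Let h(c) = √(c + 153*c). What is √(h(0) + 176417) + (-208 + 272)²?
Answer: 4096 + √176417 ≈ 4516.0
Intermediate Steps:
h(c) = √154*√c (h(c) = √(154*c) = √154*√c)
√(h(0) + 176417) + (-208 + 272)² = √(√154*√0 + 176417) + (-208 + 272)² = √(√154*0 + 176417) + 64² = √(0 + 176417) + 4096 = √176417 + 4096 = 4096 + √176417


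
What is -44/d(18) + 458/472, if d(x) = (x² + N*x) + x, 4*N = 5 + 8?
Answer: 162661/189036 ≈ 0.86048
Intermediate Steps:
N = 13/4 (N = (5 + 8)/4 = (¼)*13 = 13/4 ≈ 3.2500)
d(x) = x² + 17*x/4 (d(x) = (x² + 13*x/4) + x = x² + 17*x/4)
-44/d(18) + 458/472 = -44*2/(9*(17 + 4*18)) + 458/472 = -44*2/(9*(17 + 72)) + 458*(1/472) = -44/((¼)*18*89) + 229/236 = -44/801/2 + 229/236 = -44*2/801 + 229/236 = -88/801 + 229/236 = 162661/189036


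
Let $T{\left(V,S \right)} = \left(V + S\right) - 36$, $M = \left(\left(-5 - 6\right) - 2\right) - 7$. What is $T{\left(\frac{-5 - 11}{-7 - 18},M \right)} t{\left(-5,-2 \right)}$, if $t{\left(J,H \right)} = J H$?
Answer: $- \frac{2768}{5} \approx -553.6$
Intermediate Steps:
$t{\left(J,H \right)} = H J$
$M = -20$ ($M = \left(-11 - 2\right) - 7 = -13 - 7 = -20$)
$T{\left(V,S \right)} = -36 + S + V$ ($T{\left(V,S \right)} = \left(S + V\right) - 36 = -36 + S + V$)
$T{\left(\frac{-5 - 11}{-7 - 18},M \right)} t{\left(-5,-2 \right)} = \left(-36 - 20 + \frac{-5 - 11}{-7 - 18}\right) \left(\left(-2\right) \left(-5\right)\right) = \left(-36 - 20 - \frac{16}{-25}\right) 10 = \left(-36 - 20 - - \frac{16}{25}\right) 10 = \left(-36 - 20 + \frac{16}{25}\right) 10 = \left(- \frac{1384}{25}\right) 10 = - \frac{2768}{5}$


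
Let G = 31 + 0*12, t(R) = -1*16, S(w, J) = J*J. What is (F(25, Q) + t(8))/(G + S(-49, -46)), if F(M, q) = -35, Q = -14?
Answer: -51/2147 ≈ -0.023754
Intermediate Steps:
S(w, J) = J²
t(R) = -16
G = 31 (G = 31 + 0 = 31)
(F(25, Q) + t(8))/(G + S(-49, -46)) = (-35 - 16)/(31 + (-46)²) = -51/(31 + 2116) = -51/2147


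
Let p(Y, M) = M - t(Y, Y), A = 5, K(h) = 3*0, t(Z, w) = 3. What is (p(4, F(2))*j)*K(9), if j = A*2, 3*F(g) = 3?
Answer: 0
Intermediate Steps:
F(g) = 1 (F(g) = (⅓)*3 = 1)
K(h) = 0
p(Y, M) = -3 + M (p(Y, M) = M - 1*3 = M - 3 = -3 + M)
j = 10 (j = 5*2 = 10)
(p(4, F(2))*j)*K(9) = ((-3 + 1)*10)*0 = -2*10*0 = -20*0 = 0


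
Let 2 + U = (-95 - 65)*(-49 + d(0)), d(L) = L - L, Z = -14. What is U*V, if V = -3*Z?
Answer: 329196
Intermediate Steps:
d(L) = 0
U = 7838 (U = -2 + (-95 - 65)*(-49 + 0) = -2 - 160*(-49) = -2 + 7840 = 7838)
V = 42 (V = -3*(-14) = 42)
U*V = 7838*42 = 329196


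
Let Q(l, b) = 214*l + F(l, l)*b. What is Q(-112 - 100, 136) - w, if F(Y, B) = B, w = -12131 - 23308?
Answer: -38761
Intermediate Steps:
w = -35439
Q(l, b) = 214*l + b*l (Q(l, b) = 214*l + l*b = 214*l + b*l)
Q(-112 - 100, 136) - w = (-112 - 100)*(214 + 136) - 1*(-35439) = -212*350 + 35439 = -74200 + 35439 = -38761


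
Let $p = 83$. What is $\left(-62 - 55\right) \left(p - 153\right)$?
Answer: $8190$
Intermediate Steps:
$\left(-62 - 55\right) \left(p - 153\right) = \left(-62 - 55\right) \left(83 - 153\right) = \left(-62 - 55\right) \left(-70\right) = \left(-117\right) \left(-70\right) = 8190$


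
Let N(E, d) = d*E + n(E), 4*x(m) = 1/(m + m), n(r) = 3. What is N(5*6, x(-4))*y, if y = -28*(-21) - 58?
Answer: 8745/8 ≈ 1093.1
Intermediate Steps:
x(m) = 1/(8*m) (x(m) = 1/(4*(m + m)) = 1/(4*((2*m))) = (1/(2*m))/4 = 1/(8*m))
y = 530 (y = 588 - 58 = 530)
N(E, d) = 3 + E*d (N(E, d) = d*E + 3 = E*d + 3 = 3 + E*d)
N(5*6, x(-4))*y = (3 + (5*6)*((1/8)/(-4)))*530 = (3 + 30*((1/8)*(-1/4)))*530 = (3 + 30*(-1/32))*530 = (3 - 15/16)*530 = (33/16)*530 = 8745/8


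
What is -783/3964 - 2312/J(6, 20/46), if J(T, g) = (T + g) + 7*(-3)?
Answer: 210527359/1327940 ≈ 158.54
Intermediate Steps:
J(T, g) = -21 + T + g (J(T, g) = (T + g) - 21 = -21 + T + g)
-783/3964 - 2312/J(6, 20/46) = -783/3964 - 2312/(-21 + 6 + 20/46) = -783*1/3964 - 2312/(-21 + 6 + 20*(1/46)) = -783/3964 - 2312/(-21 + 6 + 10/23) = -783/3964 - 2312/(-335/23) = -783/3964 - 2312*(-23/335) = -783/3964 + 53176/335 = 210527359/1327940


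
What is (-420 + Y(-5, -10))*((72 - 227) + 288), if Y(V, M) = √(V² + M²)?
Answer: -55860 + 665*√5 ≈ -54373.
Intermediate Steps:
Y(V, M) = √(M² + V²)
(-420 + Y(-5, -10))*((72 - 227) + 288) = (-420 + √((-10)² + (-5)²))*((72 - 227) + 288) = (-420 + √(100 + 25))*(-155 + 288) = (-420 + √125)*133 = (-420 + 5*√5)*133 = -55860 + 665*√5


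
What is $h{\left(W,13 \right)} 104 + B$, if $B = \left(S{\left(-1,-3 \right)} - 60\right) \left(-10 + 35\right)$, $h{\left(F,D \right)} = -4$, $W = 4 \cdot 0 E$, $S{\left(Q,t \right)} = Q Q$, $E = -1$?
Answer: $-1891$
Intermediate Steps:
$S{\left(Q,t \right)} = Q^{2}$
$W = 0$ ($W = 4 \cdot 0 \left(-1\right) = 0 \left(-1\right) = 0$)
$B = -1475$ ($B = \left(\left(-1\right)^{2} - 60\right) \left(-10 + 35\right) = \left(1 - 60\right) 25 = \left(-59\right) 25 = -1475$)
$h{\left(W,13 \right)} 104 + B = \left(-4\right) 104 - 1475 = -416 - 1475 = -1891$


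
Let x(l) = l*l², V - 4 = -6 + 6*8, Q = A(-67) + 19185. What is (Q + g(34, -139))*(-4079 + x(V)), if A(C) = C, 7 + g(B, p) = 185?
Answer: 1799487072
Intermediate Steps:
g(B, p) = 178 (g(B, p) = -7 + 185 = 178)
Q = 19118 (Q = -67 + 19185 = 19118)
V = 46 (V = 4 + (-6 + 6*8) = 4 + (-6 + 48) = 4 + 42 = 46)
x(l) = l³
(Q + g(34, -139))*(-4079 + x(V)) = (19118 + 178)*(-4079 + 46³) = 19296*(-4079 + 97336) = 19296*93257 = 1799487072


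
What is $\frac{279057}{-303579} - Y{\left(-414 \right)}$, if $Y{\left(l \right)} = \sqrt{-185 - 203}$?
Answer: $- \frac{93019}{101193} - 2 i \sqrt{97} \approx -0.91922 - 19.698 i$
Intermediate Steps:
$Y{\left(l \right)} = 2 i \sqrt{97}$ ($Y{\left(l \right)} = \sqrt{-388} = 2 i \sqrt{97}$)
$\frac{279057}{-303579} - Y{\left(-414 \right)} = \frac{279057}{-303579} - 2 i \sqrt{97} = 279057 \left(- \frac{1}{303579}\right) - 2 i \sqrt{97} = - \frac{93019}{101193} - 2 i \sqrt{97}$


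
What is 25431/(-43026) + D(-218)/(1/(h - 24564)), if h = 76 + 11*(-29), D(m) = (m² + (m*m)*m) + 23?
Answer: 3669067632785413/14342 ≈ 2.5583e+11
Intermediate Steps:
D(m) = 23 + m² + m³ (D(m) = (m² + m²*m) + 23 = (m² + m³) + 23 = 23 + m² + m³)
h = -243 (h = 76 - 319 = -243)
25431/(-43026) + D(-218)/(1/(h - 24564)) = 25431/(-43026) + (23 + (-218)² + (-218)³)/(1/(-243 - 24564)) = 25431*(-1/43026) + (23 + 47524 - 10360232)/(1/(-24807)) = -8477/14342 - 10312685/(-1/24807) = -8477/14342 - 10312685*(-24807) = -8477/14342 + 255826776795 = 3669067632785413/14342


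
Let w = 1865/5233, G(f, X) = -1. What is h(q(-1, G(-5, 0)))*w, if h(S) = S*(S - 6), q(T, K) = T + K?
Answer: 29840/5233 ≈ 5.7023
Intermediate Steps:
q(T, K) = K + T
w = 1865/5233 (w = 1865*(1/5233) = 1865/5233 ≈ 0.35639)
h(S) = S*(-6 + S)
h(q(-1, G(-5, 0)))*w = ((-1 - 1)*(-6 + (-1 - 1)))*(1865/5233) = -2*(-6 - 2)*(1865/5233) = -2*(-8)*(1865/5233) = 16*(1865/5233) = 29840/5233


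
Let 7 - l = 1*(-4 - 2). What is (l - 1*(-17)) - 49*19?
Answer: -901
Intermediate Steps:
l = 13 (l = 7 - (-4 - 2) = 7 - (-6) = 7 - 1*(-6) = 7 + 6 = 13)
(l - 1*(-17)) - 49*19 = (13 - 1*(-17)) - 49*19 = (13 + 17) - 931 = 30 - 931 = -901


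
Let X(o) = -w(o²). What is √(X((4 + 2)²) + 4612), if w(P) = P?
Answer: 2*√829 ≈ 57.585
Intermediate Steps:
X(o) = -o²
√(X((4 + 2)²) + 4612) = √(-((4 + 2)²)² + 4612) = √(-(6²)² + 4612) = √(-1*36² + 4612) = √(-1*1296 + 4612) = √(-1296 + 4612) = √3316 = 2*√829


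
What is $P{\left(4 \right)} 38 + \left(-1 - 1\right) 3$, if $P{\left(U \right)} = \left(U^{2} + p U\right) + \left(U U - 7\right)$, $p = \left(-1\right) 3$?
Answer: $488$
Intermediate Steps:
$p = -3$
$P{\left(U \right)} = -7 - 3 U + 2 U^{2}$ ($P{\left(U \right)} = \left(U^{2} - 3 U\right) + \left(U U - 7\right) = \left(U^{2} - 3 U\right) + \left(U^{2} - 7\right) = \left(U^{2} - 3 U\right) + \left(-7 + U^{2}\right) = -7 - 3 U + 2 U^{2}$)
$P{\left(4 \right)} 38 + \left(-1 - 1\right) 3 = \left(-7 - 12 + 2 \cdot 4^{2}\right) 38 + \left(-1 - 1\right) 3 = \left(-7 - 12 + 2 \cdot 16\right) 38 - 6 = \left(-7 - 12 + 32\right) 38 - 6 = 13 \cdot 38 - 6 = 494 - 6 = 488$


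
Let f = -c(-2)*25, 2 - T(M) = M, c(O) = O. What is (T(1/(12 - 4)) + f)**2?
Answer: 172225/64 ≈ 2691.0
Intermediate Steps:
T(M) = 2 - M
f = 50 (f = -(-2)*25 = -1*(-50) = 50)
(T(1/(12 - 4)) + f)**2 = ((2 - 1/(12 - 4)) + 50)**2 = ((2 - 1/8) + 50)**2 = (15/8 + 50)**2 = (415/8)**2 = 172225/64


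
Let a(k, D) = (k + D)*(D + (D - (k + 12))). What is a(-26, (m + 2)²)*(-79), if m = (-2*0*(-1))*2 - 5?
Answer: 42976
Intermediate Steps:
m = -5 (m = (0*(-1))*2 - 5 = 0*2 - 5 = 0 - 5 = -5)
a(k, D) = (D + k)*(-12 - k + 2*D) (a(k, D) = (D + k)*(D + (D - (12 + k))) = (D + k)*(D + (D + (-12 - k))) = (D + k)*(D + (-12 + D - k)) = (D + k)*(-12 - k + 2*D))
a(-26, (m + 2)²)*(-79) = (-1*(-26)² - 12*(-5 + 2)² - 12*(-26) + 2*((-5 + 2)²)² + (-5 + 2)²*(-26))*(-79) = (-1*676 - 12*(-3)² + 312 + 2*((-3)²)² + (-3)²*(-26))*(-79) = (-676 - 12*9 + 312 + 2*9² + 9*(-26))*(-79) = (-676 - 108 + 312 + 2*81 - 234)*(-79) = (-676 - 108 + 312 + 162 - 234)*(-79) = -544*(-79) = 42976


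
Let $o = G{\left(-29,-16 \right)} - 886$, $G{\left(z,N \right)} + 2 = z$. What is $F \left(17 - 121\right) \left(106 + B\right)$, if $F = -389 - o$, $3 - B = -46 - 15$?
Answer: $-9335040$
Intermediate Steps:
$G{\left(z,N \right)} = -2 + z$
$o = -917$ ($o = \left(-2 - 29\right) - 886 = -31 - 886 = -917$)
$B = 64$ ($B = 3 - \left(-46 - 15\right) = 3 - -61 = 3 + 61 = 64$)
$F = 528$ ($F = -389 - -917 = -389 + 917 = 528$)
$F \left(17 - 121\right) \left(106 + B\right) = 528 \left(17 - 121\right) \left(106 + 64\right) = 528 \left(\left(-104\right) 170\right) = 528 \left(-17680\right) = -9335040$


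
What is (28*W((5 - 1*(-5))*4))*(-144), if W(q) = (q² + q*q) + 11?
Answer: -12946752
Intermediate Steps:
W(q) = 11 + 2*q² (W(q) = (q² + q²) + 11 = 2*q² + 11 = 11 + 2*q²)
(28*W((5 - 1*(-5))*4))*(-144) = (28*(11 + 2*((5 - 1*(-5))*4)²))*(-144) = (28*(11 + 2*((5 + 5)*4)²))*(-144) = (28*(11 + 2*(10*4)²))*(-144) = (28*(11 + 2*40²))*(-144) = (28*(11 + 2*1600))*(-144) = (28*(11 + 3200))*(-144) = (28*3211)*(-144) = 89908*(-144) = -12946752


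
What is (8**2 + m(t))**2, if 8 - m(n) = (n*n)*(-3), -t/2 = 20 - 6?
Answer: 5875776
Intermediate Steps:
t = -28 (t = -2*(20 - 6) = -2*14 = -28)
m(n) = 8 + 3*n**2 (m(n) = 8 - n*n*(-3) = 8 - n**2*(-3) = 8 - (-3)*n**2 = 8 + 3*n**2)
(8**2 + m(t))**2 = (8**2 + (8 + 3*(-28)**2))**2 = (64 + (8 + 3*784))**2 = (64 + (8 + 2352))**2 = (64 + 2360)**2 = 2424**2 = 5875776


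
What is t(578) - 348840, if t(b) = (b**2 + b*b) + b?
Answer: 319906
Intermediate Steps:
t(b) = b + 2*b**2 (t(b) = (b**2 + b**2) + b = 2*b**2 + b = b + 2*b**2)
t(578) - 348840 = 578*(1 + 2*578) - 348840 = 578*(1 + 1156) - 348840 = 578*1157 - 348840 = 668746 - 348840 = 319906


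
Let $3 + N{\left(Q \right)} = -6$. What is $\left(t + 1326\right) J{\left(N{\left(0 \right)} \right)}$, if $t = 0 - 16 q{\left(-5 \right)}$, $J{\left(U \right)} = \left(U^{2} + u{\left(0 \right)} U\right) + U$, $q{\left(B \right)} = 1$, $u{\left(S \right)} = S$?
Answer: $94320$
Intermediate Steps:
$N{\left(Q \right)} = -9$ ($N{\left(Q \right)} = -3 - 6 = -9$)
$J{\left(U \right)} = U + U^{2}$ ($J{\left(U \right)} = \left(U^{2} + 0 U\right) + U = \left(U^{2} + 0\right) + U = U^{2} + U = U + U^{2}$)
$t = -16$ ($t = 0 - 16 = -16$)
$\left(t + 1326\right) J{\left(N{\left(0 \right)} \right)} = \left(-16 + 1326\right) \left(- 9 \left(1 - 9\right)\right) = 1310 \left(\left(-9\right) \left(-8\right)\right) = 1310 \cdot 72 = 94320$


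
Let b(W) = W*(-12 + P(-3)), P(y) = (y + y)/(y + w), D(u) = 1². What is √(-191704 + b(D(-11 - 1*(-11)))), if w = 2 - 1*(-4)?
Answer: 3*I*√21302 ≈ 437.86*I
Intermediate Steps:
w = 6 (w = 2 + 4 = 6)
D(u) = 1
P(y) = 2*y/(6 + y) (P(y) = (y + y)/(y + 6) = (2*y)/(6 + y) = 2*y/(6 + y))
b(W) = -14*W (b(W) = W*(-12 + 2*(-3)/(6 - 3)) = W*(-12 + 2*(-3)/3) = W*(-12 + 2*(-3)*(⅓)) = W*(-12 - 2) = W*(-14) = -14*W)
√(-191704 + b(D(-11 - 1*(-11)))) = √(-191704 - 14*1) = √(-191704 - 14) = √(-191718) = 3*I*√21302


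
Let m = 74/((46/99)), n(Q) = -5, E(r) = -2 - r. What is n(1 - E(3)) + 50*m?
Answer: 183035/23 ≈ 7958.0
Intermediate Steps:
m = 3663/23 (m = 74/((46*(1/99))) = 74/(46/99) = 74*(99/46) = 3663/23 ≈ 159.26)
n(1 - E(3)) + 50*m = -5 + 50*(3663/23) = -5 + 183150/23 = 183035/23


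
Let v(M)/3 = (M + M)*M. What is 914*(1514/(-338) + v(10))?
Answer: 91987702/169 ≈ 5.4431e+5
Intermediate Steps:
v(M) = 6*M² (v(M) = 3*((M + M)*M) = 3*((2*M)*M) = 3*(2*M²) = 6*M²)
914*(1514/(-338) + v(10)) = 914*(1514/(-338) + 6*10²) = 914*(1514*(-1/338) + 6*100) = 914*(-757/169 + 600) = 914*(100643/169) = 91987702/169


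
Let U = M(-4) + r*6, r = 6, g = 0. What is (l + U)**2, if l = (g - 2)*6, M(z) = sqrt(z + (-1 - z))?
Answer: (24 + I)**2 ≈ 575.0 + 48.0*I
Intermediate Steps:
M(z) = I (M(z) = sqrt(-1) = I)
l = -12 (l = (0 - 2)*6 = -2*6 = -12)
U = 36 + I (U = I + 6*6 = I + 36 = 36 + I ≈ 36.0 + 1.0*I)
(l + U)**2 = (-12 + (36 + I))**2 = (24 + I)**2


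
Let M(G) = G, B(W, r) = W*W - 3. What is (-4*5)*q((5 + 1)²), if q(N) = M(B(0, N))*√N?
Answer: 360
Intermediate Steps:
B(W, r) = -3 + W² (B(W, r) = W² - 3 = -3 + W²)
q(N) = -3*√N (q(N) = (-3 + 0²)*√N = (-3 + 0)*√N = -3*√N)
(-4*5)*q((5 + 1)²) = (-4*5)*(-3*√((5 + 1)²)) = -(-60)*√(6²) = -(-60)*√36 = -(-60)*6 = -20*(-18) = 360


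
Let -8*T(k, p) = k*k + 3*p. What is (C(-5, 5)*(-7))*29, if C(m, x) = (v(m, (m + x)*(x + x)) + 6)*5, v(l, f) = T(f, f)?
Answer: -6090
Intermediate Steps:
T(k, p) = -3*p/8 - k**2/8 (T(k, p) = -(k*k + 3*p)/8 = -(k**2 + 3*p)/8 = -3*p/8 - k**2/8)
v(l, f) = -3*f/8 - f**2/8
C(m, x) = 30 + 5*x*(-3 - 2*x*(m + x))*(m + x)/4 (C(m, x) = (((m + x)*(x + x))*(-3 - (m + x)*(x + x))/8 + 6)*5 = (((m + x)*(2*x))*(-3 - (m + x)*2*x)/8 + 6)*5 = ((2*x*(m + x))*(-3 - 2*x*(m + x))/8 + 6)*5 = (x*(-3 - 2*x*(m + x))*(m + x)/4 + 6)*5 = (6 + x*(-3 - 2*x*(m + x))*(m + x)/4)*5 = 30 + 5*x*(-3 - 2*x*(m + x))*(m + x)/4)
(C(-5, 5)*(-7))*29 = ((30 - 15/4*5*(-5 + 5) - 5/2*5**2*(-5 + 5)**2)*(-7))*29 = ((30 - 15/4*5*0 - 5/2*25*0**2)*(-7))*29 = ((30 + 0 - 5/2*25*0)*(-7))*29 = ((30 + 0 + 0)*(-7))*29 = (30*(-7))*29 = -210*29 = -6090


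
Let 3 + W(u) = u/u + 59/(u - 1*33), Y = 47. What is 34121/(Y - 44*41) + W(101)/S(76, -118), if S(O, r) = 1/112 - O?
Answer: -4933077035/254215059 ≈ -19.405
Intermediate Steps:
S(O, r) = 1/112 - O
W(u) = -2 + 59/(-33 + u) (W(u) = -3 + (u/u + 59/(u - 1*33)) = -3 + (1 + 59/(u - 33)) = -3 + (1 + 59/(-33 + u)) = -2 + 59/(-33 + u))
34121/(Y - 44*41) + W(101)/S(76, -118) = 34121/(47 - 44*41) + ((125 - 2*101)/(-33 + 101))/(1/112 - 1*76) = 34121/(47 - 1804) + ((125 - 202)/68)/(1/112 - 76) = 34121/(-1757) + ((1/68)*(-77))/(-8511/112) = 34121*(-1/1757) - 77/68*(-112/8511) = -34121/1757 + 2156/144687 = -4933077035/254215059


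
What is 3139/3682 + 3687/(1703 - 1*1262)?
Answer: 712373/77322 ≈ 9.2131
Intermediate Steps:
3139/3682 + 3687/(1703 - 1*1262) = 3139*(1/3682) + 3687/(1703 - 1262) = 3139/3682 + 3687/441 = 3139/3682 + 3687*(1/441) = 3139/3682 + 1229/147 = 712373/77322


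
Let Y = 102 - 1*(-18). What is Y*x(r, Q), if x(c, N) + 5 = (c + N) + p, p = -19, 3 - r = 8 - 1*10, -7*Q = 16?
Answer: -17880/7 ≈ -2554.3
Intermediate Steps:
Q = -16/7 (Q = -⅐*16 = -16/7 ≈ -2.2857)
r = 5 (r = 3 - (8 - 1*10) = 3 - (8 - 10) = 3 - 1*(-2) = 3 + 2 = 5)
x(c, N) = -24 + N + c (x(c, N) = -5 + ((c + N) - 19) = -5 + ((N + c) - 19) = -5 + (-19 + N + c) = -24 + N + c)
Y = 120 (Y = 102 + 18 = 120)
Y*x(r, Q) = 120*(-24 - 16/7 + 5) = 120*(-149/7) = -17880/7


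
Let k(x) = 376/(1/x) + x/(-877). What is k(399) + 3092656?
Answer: 2843829961/877 ≈ 3.2427e+6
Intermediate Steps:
k(x) = 329751*x/877 (k(x) = 376*x + x*(-1/877) = 376*x - x/877 = 329751*x/877)
k(399) + 3092656 = (329751/877)*399 + 3092656 = 131570649/877 + 3092656 = 2843829961/877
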